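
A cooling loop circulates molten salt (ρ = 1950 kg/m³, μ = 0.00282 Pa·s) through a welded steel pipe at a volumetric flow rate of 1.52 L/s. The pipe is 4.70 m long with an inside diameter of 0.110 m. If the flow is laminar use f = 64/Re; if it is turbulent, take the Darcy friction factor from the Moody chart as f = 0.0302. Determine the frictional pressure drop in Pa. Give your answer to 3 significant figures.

ΔP ≈ 32.2 Pa

Q = 1.52 L/s = 1.52/1000 = 0.00152 m³/s.
Cross-sectional area A = πD²/4 = π(0.11)²/4 = 0.009503 m²; mean velocity V = Q/A = 0.00152/0.009503 = 0.1599 m/s.
Reynolds number Re = ρVD/μ = 1950 · 0.1599 · 0.11 / 0.00282 = 1.217e+04.
Re > 4000 → turbulent; use the Moody-chart value f = 0.0302.
Darcy-Weisbach: ΔP = f(L/D)(ρV²/2) = 0.0302·(4.7/0.11)·(1950·0.1599²/2) = 0.0302·42.73·24.94 = 32.18 Pa.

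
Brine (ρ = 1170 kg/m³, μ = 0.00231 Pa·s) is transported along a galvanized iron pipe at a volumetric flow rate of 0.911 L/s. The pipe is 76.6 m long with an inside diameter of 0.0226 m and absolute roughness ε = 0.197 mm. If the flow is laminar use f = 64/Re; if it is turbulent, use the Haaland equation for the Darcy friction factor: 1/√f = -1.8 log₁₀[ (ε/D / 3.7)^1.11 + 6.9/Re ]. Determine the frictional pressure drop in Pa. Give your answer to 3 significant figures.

Q = 0.911 L/s = 0.911/1000 = 0.000911 m³/s.
Cross-sectional area A = πD²/4 = π(0.0226)²/4 = 0.0004011 m²; mean velocity V = Q/A = 0.000911/0.0004011 = 2.271 m/s.
Reynolds number Re = ρVD/μ = 1170 · 2.271 · 0.0226 / 0.00231 = 2.6e+04.
Re > 4000 → turbulent. Relative roughness ε/D = 0.000197/0.0226 = 0.00872. Haaland: 1/√f = -1.8 log₁₀[(0.00872/3.7)^1.11 + 6.9/2.6e+04] = -1.8 log₁₀[0.00121 + 0.000265] = 5.095, so f = 0.03851.
Darcy-Weisbach: ΔP = f(L/D)(ρV²/2) = 0.03851·(76.6/0.0226)·(1170·2.271²/2) = 0.03851·3389·3017 = 3.938e+05 Pa.

ΔP ≈ 394000 Pa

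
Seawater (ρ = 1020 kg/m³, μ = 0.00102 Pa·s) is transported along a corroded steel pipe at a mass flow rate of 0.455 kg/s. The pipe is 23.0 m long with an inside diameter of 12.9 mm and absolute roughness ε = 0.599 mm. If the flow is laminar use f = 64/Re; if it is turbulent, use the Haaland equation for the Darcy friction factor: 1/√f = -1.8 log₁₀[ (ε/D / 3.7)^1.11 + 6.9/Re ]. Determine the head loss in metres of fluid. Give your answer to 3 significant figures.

A = πD²/4 = π(0.0129)²/4 = 0.0001307 m²; mean velocity V = ṁ/(ρA) = 0.455/(1020 · 0.0001307) = 3.413 m/s.
Reynolds number Re = ρVD/μ = 1020 · 3.413 · 0.0129 / 0.00102 = 4.403e+04.
Re > 4000 → turbulent. Relative roughness ε/D = 0.000599/0.0129 = 0.0464. Haaland: 1/√f = -1.8 log₁₀[(0.0464/3.7)^1.11 + 6.9/4.403e+04] = -1.8 log₁₀[0.00775 + 0.000157] = 3.783, so f = 0.06987.
Darcy-Weisbach: ΔP = f(L/D)(ρV²/2) = 0.06987·(23/0.0129)·(1020·3.413²/2) = 0.06987·1783·5941 = 7.4e+05 Pa.
Head loss h_f = ΔP/(ρg) = 7.4e+05/(1020·9.81) = 74.0 m.

h_f ≈ 74.0 m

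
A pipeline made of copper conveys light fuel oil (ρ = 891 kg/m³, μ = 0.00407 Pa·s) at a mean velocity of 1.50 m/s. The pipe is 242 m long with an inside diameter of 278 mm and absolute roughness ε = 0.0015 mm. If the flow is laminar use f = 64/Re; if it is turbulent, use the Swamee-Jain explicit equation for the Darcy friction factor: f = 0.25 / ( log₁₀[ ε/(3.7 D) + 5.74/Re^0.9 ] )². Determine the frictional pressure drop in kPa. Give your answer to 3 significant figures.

Reynolds number Re = ρVD/μ = 891 · 1.5 · 0.278 / 0.00407 = 9.129e+04.
Re > 4000 → turbulent. Relative roughness ε/D = 1.5e-06/0.278 = 5.4e-06. Swamee-Jain: f = 0.25/(log₁₀[5.4e-06/3.7 + 5.74/9.129e+04^0.9])² = 0.25/(log₁₀[1.46e-06 + 0.000197])² = 0.25/(-3.702)² = 0.01824.
Darcy-Weisbach: ΔP = f(L/D)(ρV²/2) = 0.01824·(242/0.278)·(891·1.5²/2) = 0.01824·870.5·1002 = 1.591e+04 Pa.
ΔP = 1.591e+04 Pa = 15.9 kPa.

ΔP ≈ 15.9 kPa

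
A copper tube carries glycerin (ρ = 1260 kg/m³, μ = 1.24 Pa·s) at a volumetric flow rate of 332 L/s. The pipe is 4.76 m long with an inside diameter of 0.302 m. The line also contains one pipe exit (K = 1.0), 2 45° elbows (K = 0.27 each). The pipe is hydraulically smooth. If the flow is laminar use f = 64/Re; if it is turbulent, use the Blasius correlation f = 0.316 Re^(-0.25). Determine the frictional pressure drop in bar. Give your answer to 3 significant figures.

Q = 332 L/s = 332/1000 = 0.332 m³/s.
Cross-sectional area A = πD²/4 = π(0.302)²/4 = 0.07163 m²; mean velocity V = Q/A = 0.332/0.07163 = 4.635 m/s.
Reynolds number Re = ρVD/μ = 1260 · 4.635 · 0.302 / 1.24 = 1422.
Re < 2300 → laminar flow, so f = 64/Re = 64/1422 = 0.045 (the turbulent correlation is not needed).
Total minor-loss coefficient ΣK = 1·1 + 2·0.27 = 1.54.
ΔP = [f·L/D + ΣK]·(ρV²/2) = [0.045·4.76/0.302 + 1.54]·(1260·4.635²/2) = [0.7092 + 1.54]·1.353e+04 = 3.044e+04 Pa.
ΔP = 3.044e+04 Pa = 0.304 bar.

ΔP ≈ 0.304 bar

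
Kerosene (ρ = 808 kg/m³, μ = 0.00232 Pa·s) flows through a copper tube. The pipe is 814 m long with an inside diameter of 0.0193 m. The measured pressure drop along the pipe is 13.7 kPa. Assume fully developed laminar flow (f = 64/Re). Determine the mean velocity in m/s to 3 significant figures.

For laminar flow, f = 64/Re with Re = ρVD/μ, so Darcy-Weisbach reduces to ΔP = 32μLV/D². Solving for V: V = ΔP·D²/(32μL) = 1.37e+04·(0.0193)²/(32·0.00232·814) = 0.08444 m/s.
Check: Re = ρVD/μ = 808·0.08444·0.0193/0.00232 = 567.6 < 2300, so the laminar assumption holds.

V ≈ 0.0844 m/s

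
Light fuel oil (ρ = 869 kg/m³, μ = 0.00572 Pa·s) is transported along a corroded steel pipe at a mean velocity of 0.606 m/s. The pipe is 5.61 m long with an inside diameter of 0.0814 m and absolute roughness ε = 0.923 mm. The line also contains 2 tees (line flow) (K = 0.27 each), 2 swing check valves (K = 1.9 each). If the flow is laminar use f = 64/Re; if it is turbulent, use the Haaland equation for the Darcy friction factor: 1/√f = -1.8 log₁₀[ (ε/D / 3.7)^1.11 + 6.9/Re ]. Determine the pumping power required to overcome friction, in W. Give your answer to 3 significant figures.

Reynolds number Re = ρVD/μ = 869 · 0.606 · 0.0814 / 0.00572 = 7494.
Re > 4000 → turbulent. Relative roughness ε/D = 0.000923/0.0814 = 0.0113. Haaland: 1/√f = -1.8 log₁₀[(0.0113/3.7)^1.11 + 6.9/7494] = -1.8 log₁₀[0.00162 + 0.000921] = 4.671, so f = 0.04584.
Total minor-loss coefficient ΣK = 2·0.27 + 2·1.9 = 4.34.
ΔP = [f·L/D + ΣK]·(ρV²/2) = [0.04584·5.61/0.0814 + 4.34]·(869·0.606²/2) = [3.159 + 4.34]·159.6 = 1197 Pa.
Q = V·A = 0.606·0.005204 = 0.003154 m³/s.
Pumping power P = QΔP = 0.003154·1197 = 3.774 W = 3.77 W.

P ≈ 3.77 W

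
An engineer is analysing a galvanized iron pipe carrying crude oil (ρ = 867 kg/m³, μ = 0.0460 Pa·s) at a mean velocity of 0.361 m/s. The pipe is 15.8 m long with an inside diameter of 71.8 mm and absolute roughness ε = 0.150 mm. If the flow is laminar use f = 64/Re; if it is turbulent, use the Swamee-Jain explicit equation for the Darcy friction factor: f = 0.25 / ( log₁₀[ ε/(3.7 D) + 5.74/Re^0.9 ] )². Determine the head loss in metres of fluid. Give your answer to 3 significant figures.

Reynolds number Re = ρVD/μ = 867 · 0.361 · 0.0718 / 0.046 = 488.5.
Re < 2300 → laminar flow, so f = 64/Re = 64/488.5 = 0.131 (the turbulent correlation is not needed).
Darcy-Weisbach: ΔP = f(L/D)(ρV²/2) = 0.131·(15.8/0.0718)·(867·0.361²/2) = 0.131·220.1·56.49 = 1629 Pa.
Head loss h_f = ΔP/(ρg) = 1629/(867·9.81) = 0.191 m.

h_f ≈ 0.191 m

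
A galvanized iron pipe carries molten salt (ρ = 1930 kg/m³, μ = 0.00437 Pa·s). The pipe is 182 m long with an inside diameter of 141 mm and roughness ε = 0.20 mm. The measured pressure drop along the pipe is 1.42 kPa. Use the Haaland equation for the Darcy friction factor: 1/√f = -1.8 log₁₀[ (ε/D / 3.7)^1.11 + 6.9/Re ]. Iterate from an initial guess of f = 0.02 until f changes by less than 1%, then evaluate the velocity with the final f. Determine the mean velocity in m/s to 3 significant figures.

V ≈ 0.190 m/s

Rearranging Darcy-Weisbach: V = √(2·ΔP·D/(f·L·ρ)). With ε/D = 0.0002/0.141 = 0.00142, iterate starting from f = 0.02:
  f = 0.02 → V = √(2·1420·0.141/(0.02·182·1930)) = 0.2387 m/s; Re = ρVD/μ = 1.487e+04; f → 0.03007
  f = 0.03007 → V = 0.1947 m/s; Re = 1.213e+04; f → 0.03138
  f = 0.03138 → V = 0.1906 m/s; Re = 1.187e+04; f → 0.03152
Converged (Δf/f < 1%). With the final f = 0.03152: V = √(2·1420·0.141/(0.03152·182·1930)) = 0.1902 m/s.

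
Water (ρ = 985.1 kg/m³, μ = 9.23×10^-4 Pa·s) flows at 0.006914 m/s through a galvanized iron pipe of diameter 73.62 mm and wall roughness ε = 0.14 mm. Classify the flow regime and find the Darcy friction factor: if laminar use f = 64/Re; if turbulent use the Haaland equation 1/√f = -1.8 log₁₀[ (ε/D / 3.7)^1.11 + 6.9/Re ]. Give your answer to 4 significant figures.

f ≈ 0.1178

Re = ρVD/μ = 985.1·0.006914·0.07362/0.000923 = 543.3.
Re < 2300 → laminar, so f = 64/Re = 0.1178 (roughness is irrelevant in laminar flow).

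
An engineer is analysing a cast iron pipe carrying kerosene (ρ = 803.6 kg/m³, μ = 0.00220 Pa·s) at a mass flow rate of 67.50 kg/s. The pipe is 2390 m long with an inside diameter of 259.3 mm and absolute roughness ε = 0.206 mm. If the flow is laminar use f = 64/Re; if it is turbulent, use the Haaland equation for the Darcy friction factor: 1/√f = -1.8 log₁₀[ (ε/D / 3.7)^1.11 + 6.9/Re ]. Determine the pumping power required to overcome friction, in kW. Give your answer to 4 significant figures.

A = πD²/4 = π(0.2593)²/4 = 0.05281 m²; mean velocity V = ṁ/(ρA) = 67.5/(803.6 · 0.05281) = 1.591 m/s.
Reynolds number Re = ρVD/μ = 803.6 · 1.591 · 0.2593 / 0.0022 = 1.507e+05.
Re > 4000 → turbulent. Relative roughness ε/D = 0.000206/0.2593 = 0.000794. Haaland: 1/√f = -1.8 log₁₀[(0.000794/3.7)^1.11 + 6.9/1.507e+05] = -1.8 log₁₀[8.48e-05 + 4.58e-05] = 6.991, so f = 0.02046.
Darcy-Weisbach: ΔP = f(L/D)(ρV²/2) = 0.02046·(2390/0.2593)·(803.6·1.591²/2) = 0.02046·9217·1017 = 1.917e+05 Pa.
Q = ṁ/ρ = 67.5/803.6 = 0.084 m³/s.
Pumping power P = QΔP = 0.084·1.917e+05 = 16102 W = 16.10 kW.

P ≈ 16.10 kW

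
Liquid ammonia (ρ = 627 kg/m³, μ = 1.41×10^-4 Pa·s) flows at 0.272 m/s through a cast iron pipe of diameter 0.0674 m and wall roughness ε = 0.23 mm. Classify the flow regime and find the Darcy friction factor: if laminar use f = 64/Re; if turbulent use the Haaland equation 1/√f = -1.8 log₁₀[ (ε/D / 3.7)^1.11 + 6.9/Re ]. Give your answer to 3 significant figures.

f ≈ 0.0285

Re = ρVD/μ = 627·0.272·0.0674/0.000141 = 8.152e+04.
Re > 4000 → turbulent. ε/D = 0.00023/0.0674 = 0.00341; Haaland: 1/√f = -1.8 log₁₀[0.000428 + 8.46e-05] = 5.923, so f = 0.0285.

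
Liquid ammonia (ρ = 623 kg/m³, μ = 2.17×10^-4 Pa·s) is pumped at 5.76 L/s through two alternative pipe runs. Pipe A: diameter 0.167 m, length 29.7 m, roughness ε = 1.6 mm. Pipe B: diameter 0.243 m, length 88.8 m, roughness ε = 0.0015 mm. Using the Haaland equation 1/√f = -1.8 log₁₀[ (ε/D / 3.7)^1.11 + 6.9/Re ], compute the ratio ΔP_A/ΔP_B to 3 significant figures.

ΔP_A/ΔP_B ≈ 4.50

Pipe A: V = Q/A = 0.00576/0.0219 = 0.263 m/s; Re = 1.261e+05; ε/D = 0.00958; Haaland → f = 0.03789; ΔP_A = f(L/D)(ρV²/2) = 145.2 Pa.
Pipe B: V = Q/A = 0.00576/0.04638 = 0.1242 m/s; Re = 8.665e+04; ε/D = 6.17e-06; Haaland → f = 0.01839; ΔP_B = f(L/D)(ρV²/2) = 32.29 Pa.
ΔP_A/ΔP_B = 145.2/32.29 = 4.50.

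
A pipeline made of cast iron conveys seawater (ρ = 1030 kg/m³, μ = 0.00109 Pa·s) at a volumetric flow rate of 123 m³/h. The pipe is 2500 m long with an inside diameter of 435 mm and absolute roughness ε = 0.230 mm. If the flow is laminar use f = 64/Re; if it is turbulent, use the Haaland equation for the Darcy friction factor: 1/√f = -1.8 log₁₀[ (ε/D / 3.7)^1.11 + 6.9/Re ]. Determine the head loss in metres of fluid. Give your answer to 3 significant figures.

h_f ≈ 0.315 m

Q = 123 m³/h = 123/3600 = 0.03417 m³/s.
Cross-sectional area A = πD²/4 = π(0.435)²/4 = 0.1486 m²; mean velocity V = Q/A = 0.03417/0.1486 = 0.2299 m/s.
Reynolds number Re = ρVD/μ = 1030 · 0.2299 · 0.435 / 0.00109 = 9.45e+04.
Re > 4000 → turbulent. Relative roughness ε/D = 0.00023/0.435 = 0.000529. Haaland: 1/√f = -1.8 log₁₀[(0.000529/3.7)^1.11 + 6.9/9.45e+04] = -1.8 log₁₀[5.4e-05 + 7.3e-05] = 7.013, so f = 0.02033.
Darcy-Weisbach: ΔP = f(L/D)(ρV²/2) = 0.02033·(2500/0.435)·(1030·0.2299²/2) = 0.02033·5747·27.22 = 3180 Pa.
Head loss h_f = ΔP/(ρg) = 3180/(1030·9.81) = 0.315 m.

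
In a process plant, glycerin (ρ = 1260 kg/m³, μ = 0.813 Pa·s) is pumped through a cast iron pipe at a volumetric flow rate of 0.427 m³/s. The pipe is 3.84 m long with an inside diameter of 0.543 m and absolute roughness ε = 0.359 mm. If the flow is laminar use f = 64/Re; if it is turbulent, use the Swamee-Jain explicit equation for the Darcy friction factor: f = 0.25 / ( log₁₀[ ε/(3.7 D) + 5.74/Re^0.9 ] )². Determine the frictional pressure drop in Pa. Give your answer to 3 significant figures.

Cross-sectional area A = πD²/4 = π(0.543)²/4 = 0.2316 m²; mean velocity V = Q/A = 0.427/0.2316 = 1.844 m/s.
Reynolds number Re = ρVD/μ = 1260 · 1.844 · 0.543 / 0.813 = 1552.
Re < 2300 → laminar flow, so f = 64/Re = 64/1552 = 0.04124 (the turbulent correlation is not needed).
Darcy-Weisbach: ΔP = f(L/D)(ρV²/2) = 0.04124·(3.84/0.543)·(1260·1.844²/2) = 0.04124·7.072·2142 = 624.8 Pa.

ΔP ≈ 625 Pa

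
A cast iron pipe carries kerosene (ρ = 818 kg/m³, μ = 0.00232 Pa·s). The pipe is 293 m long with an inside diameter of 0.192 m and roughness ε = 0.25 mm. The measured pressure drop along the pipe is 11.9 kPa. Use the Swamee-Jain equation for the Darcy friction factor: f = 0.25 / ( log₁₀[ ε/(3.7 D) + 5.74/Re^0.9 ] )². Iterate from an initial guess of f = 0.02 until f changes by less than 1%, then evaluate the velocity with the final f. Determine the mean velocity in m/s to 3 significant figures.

Rearranging Darcy-Weisbach: V = √(2·ΔP·D/(f·L·ρ)). With ε/D = 0.00025/0.192 = 0.0013, iterate starting from f = 0.02:
  f = 0.02 → V = √(2·1.19e+04·0.192/(0.02·293·818)) = 0.9764 m/s; Re = ρVD/μ = 6.61e+04; f → 0.02425
  f = 0.02425 → V = 0.8867 m/s; Re = 6.003e+04; f → 0.0245
  f = 0.0245 → V = 0.8821 m/s; Re = 5.972e+04; f → 0.02451
Converged (Δf/f < 1%). With the final f = 0.02451: V = √(2·1.19e+04·0.192/(0.02451·293·818)) = 0.8819 m/s.

V ≈ 0.882 m/s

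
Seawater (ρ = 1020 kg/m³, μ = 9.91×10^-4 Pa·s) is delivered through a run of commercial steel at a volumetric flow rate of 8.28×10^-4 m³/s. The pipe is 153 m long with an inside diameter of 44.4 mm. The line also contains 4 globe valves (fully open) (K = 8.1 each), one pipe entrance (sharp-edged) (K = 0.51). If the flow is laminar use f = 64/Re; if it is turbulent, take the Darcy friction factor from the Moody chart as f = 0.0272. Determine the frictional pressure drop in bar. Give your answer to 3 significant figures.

Cross-sectional area A = πD²/4 = π(0.0444)²/4 = 0.001548 m²; mean velocity V = Q/A = 0.000828/0.001548 = 0.5348 m/s.
Reynolds number Re = ρVD/μ = 1020 · 0.5348 · 0.0444 / 0.000991 = 2.444e+04.
Re > 4000 → turbulent; use the Moody-chart value f = 0.0272.
Total minor-loss coefficient ΣK = 4·8.1 + 1·0.51 = 32.9.
ΔP = [f·L/D + ΣK]·(ρV²/2) = [0.0272·153/0.0444 + 32.9]·(1020·0.5348²/2) = [93.73 + 32.9]·145.9 = 1.847e+04 Pa.
ΔP = 1.847e+04 Pa = 0.185 bar.

ΔP ≈ 0.185 bar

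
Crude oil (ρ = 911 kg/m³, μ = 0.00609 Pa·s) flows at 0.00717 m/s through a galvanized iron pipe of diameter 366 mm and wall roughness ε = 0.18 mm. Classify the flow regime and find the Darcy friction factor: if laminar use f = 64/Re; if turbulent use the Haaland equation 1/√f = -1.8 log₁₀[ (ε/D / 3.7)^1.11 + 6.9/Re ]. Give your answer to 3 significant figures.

Re = ρVD/μ = 911·0.00717·0.366/0.00609 = 392.6.
Re < 2300 → laminar, so f = 64/Re = 0.163 (roughness is irrelevant in laminar flow).

f ≈ 0.163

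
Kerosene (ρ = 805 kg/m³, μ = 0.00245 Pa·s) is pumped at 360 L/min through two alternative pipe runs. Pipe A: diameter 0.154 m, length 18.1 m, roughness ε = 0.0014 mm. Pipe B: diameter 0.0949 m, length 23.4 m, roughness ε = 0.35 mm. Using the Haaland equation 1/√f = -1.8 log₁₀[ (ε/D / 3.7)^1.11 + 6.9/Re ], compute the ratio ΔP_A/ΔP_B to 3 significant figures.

Pipe A: V = Q/A = 0.006/0.01863 = 0.3221 m/s; Re = 1.63e+04; ε/D = 9.09e-06; Haaland → f = 0.02713; ΔP_A = f(L/D)(ρV²/2) = 133.2 Pa.
Pipe B: V = Q/A = 0.006/0.007073 = 0.8483 m/s; Re = 2.645e+04; ε/D = 0.00369; Haaland → f = 0.03133; ΔP_B = f(L/D)(ρV²/2) = 2238 Pa.
ΔP_A/ΔP_B = 133.2/2238 = 0.0595.

ΔP_A/ΔP_B ≈ 0.0595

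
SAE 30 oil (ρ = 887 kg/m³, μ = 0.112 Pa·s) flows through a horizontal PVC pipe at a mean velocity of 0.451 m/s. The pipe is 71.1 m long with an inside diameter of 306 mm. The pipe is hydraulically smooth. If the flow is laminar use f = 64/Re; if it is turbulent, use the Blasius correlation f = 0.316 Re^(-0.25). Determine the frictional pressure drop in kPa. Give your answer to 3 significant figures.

Reynolds number Re = ρVD/μ = 887 · 0.451 · 0.306 / 0.112 = 1093.
Re < 2300 → laminar flow, so f = 64/Re = 64/1093 = 0.05856 (the turbulent correlation is not needed).
Darcy-Weisbach: ΔP = f(L/D)(ρV²/2) = 0.05856·(71.1/0.306)·(887·0.451²/2) = 0.05856·232.4·90.21 = 1227 Pa.
ΔP = 1227 Pa = 1.23 kPa.

ΔP ≈ 1.23 kPa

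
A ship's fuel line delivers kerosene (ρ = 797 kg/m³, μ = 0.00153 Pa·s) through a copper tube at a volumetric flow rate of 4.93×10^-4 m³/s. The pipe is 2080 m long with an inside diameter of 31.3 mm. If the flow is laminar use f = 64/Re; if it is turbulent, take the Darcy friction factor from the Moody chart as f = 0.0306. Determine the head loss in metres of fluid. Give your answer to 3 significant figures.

Cross-sectional area A = πD²/4 = π(0.0313)²/4 = 0.0007694 m²; mean velocity V = Q/A = 0.000493/0.0007694 = 0.6407 m/s.
Reynolds number Re = ρVD/μ = 797 · 0.6407 · 0.0313 / 0.00153 = 1.045e+04.
Re > 4000 → turbulent; use the Moody-chart value f = 0.0306.
Darcy-Weisbach: ΔP = f(L/D)(ρV²/2) = 0.0306·(2080/0.0313)·(797·0.6407²/2) = 0.0306·6.645e+04·163.6 = 3.327e+05 Pa.
Head loss h_f = ΔP/(ρg) = 3.327e+05/(797·9.81) = 42.5 m.

h_f ≈ 42.5 m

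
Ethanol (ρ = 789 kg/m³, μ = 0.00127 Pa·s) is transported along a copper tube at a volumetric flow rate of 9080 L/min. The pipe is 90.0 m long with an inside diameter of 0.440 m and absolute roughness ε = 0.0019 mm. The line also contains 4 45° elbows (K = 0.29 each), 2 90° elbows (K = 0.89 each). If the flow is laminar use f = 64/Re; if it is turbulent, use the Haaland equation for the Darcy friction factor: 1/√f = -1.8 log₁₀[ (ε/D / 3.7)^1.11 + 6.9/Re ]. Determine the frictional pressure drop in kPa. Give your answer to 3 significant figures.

ΔP ≈ 2.32 kPa

Q = 9080 L/min = 9080/60000 = 0.1513 m³/s.
Cross-sectional area A = πD²/4 = π(0.44)²/4 = 0.1521 m²; mean velocity V = Q/A = 0.1513/0.1521 = 0.9953 m/s.
Reynolds number Re = ρVD/μ = 789 · 0.9953 · 0.44 / 0.00127 = 2.721e+05.
Re > 4000 → turbulent. Relative roughness ε/D = 1.9e-06/0.44 = 4.32e-06. Haaland: 1/√f = -1.8 log₁₀[(4.32e-06/3.7)^1.11 + 6.9/2.721e+05] = -1.8 log₁₀[2.6e-07 + 2.54e-05] = 8.265, so f = 0.01464.
Total minor-loss coefficient ΣK = 4·0.29 + 2·0.89 = 2.94.
ΔP = [f·L/D + ΣK]·(ρV²/2) = [0.01464·90/0.44 + 2.94]·(789·0.9953²/2) = [2.995 + 2.94]·390.8 = 2319 Pa.
ΔP = 2319 Pa = 2.32 kPa.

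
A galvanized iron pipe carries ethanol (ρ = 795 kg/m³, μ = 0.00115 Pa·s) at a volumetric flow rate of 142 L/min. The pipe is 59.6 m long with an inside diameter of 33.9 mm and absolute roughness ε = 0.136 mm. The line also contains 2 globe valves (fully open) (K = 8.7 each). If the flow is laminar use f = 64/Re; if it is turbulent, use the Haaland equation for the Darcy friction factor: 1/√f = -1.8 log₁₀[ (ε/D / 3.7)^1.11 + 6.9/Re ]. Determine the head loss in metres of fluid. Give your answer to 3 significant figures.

Q = 142 L/min = 142/60000 = 0.002367 m³/s.
Cross-sectional area A = πD²/4 = π(0.0339)²/4 = 0.0009026 m²; mean velocity V = Q/A = 0.002367/0.0009026 = 2.622 m/s.
Reynolds number Re = ρVD/μ = 795 · 2.622 · 0.0339 / 0.00115 = 6.145e+04.
Re > 4000 → turbulent. Relative roughness ε/D = 0.000136/0.0339 = 0.00401. Haaland: 1/√f = -1.8 log₁₀[(0.00401/3.7)^1.11 + 6.9/6.145e+04] = -1.8 log₁₀[0.000512 + 0.000112] = 5.769, so f = 0.03005.
Total minor-loss coefficient ΣK = 2·8.7 = 17.4.
ΔP = [f·L/D + ΣK]·(ρV²/2) = [0.03005·59.6/0.0339 + 17.4]·(795·2.622²/2) = [52.83 + 17.4]·2733 = 1.919e+05 Pa.
Head loss h_f = ΔP/(ρg) = 1.919e+05/(795·9.81) = 24.6 m.

h_f ≈ 24.6 m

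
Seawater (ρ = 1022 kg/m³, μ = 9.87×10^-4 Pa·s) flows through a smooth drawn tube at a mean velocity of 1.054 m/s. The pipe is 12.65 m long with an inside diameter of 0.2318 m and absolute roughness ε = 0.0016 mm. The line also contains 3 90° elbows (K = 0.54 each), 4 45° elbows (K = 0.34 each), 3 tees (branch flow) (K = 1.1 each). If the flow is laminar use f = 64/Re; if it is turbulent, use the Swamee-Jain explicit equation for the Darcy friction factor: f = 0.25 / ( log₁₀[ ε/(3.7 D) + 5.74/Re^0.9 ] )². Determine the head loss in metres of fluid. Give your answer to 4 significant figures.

Reynolds number Re = ρVD/μ = 1022 · 1.054 · 0.2318 / 0.000987 = 2.53e+05.
Re > 4000 → turbulent. Relative roughness ε/D = 1.6e-06/0.2318 = 6.9e-06. Swamee-Jain: f = 0.25/(log₁₀[6.9e-06/3.7 + 5.74/2.53e+05^0.9])² = 0.25/(log₁₀[1.87e-06 + 7.87e-05])² = 0.25/(-4.094)² = 0.01492.
Total minor-loss coefficient ΣK = 3·0.54 + 4·0.34 + 3·1.1 = 6.28.
ΔP = [f·L/D + ΣK]·(ρV²/2) = [0.01492·12.65/0.2318 + 6.28]·(1022·1.054²/2) = [0.8141 + 6.28]·567.7 = 4027 Pa.
Head loss h_f = ΔP/(ρg) = 4027/(1022·9.81) = 0.4017 m.

h_f ≈ 0.4017 m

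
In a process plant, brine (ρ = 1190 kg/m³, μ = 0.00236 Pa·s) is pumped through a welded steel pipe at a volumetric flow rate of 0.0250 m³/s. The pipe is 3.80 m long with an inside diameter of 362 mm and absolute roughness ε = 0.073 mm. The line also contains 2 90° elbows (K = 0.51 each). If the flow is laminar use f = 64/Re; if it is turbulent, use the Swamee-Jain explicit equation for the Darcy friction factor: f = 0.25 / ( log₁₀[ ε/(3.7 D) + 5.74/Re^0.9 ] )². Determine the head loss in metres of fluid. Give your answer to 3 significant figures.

h_f ≈ 0.00376 m

Cross-sectional area A = πD²/4 = π(0.362)²/4 = 0.1029 m²; mean velocity V = Q/A = 0.025/0.1029 = 0.2429 m/s.
Reynolds number Re = ρVD/μ = 1190 · 0.2429 · 0.362 / 0.00236 = 4.434e+04.
Re > 4000 → turbulent. Relative roughness ε/D = 7.3e-05/0.362 = 0.000202. Swamee-Jain: f = 0.25/(log₁₀[0.000202/3.7 + 5.74/4.434e+04^0.9])² = 0.25/(log₁₀[5.45e-05 + 0.000377])² = 0.25/(-3.365)² = 0.02208.
Total minor-loss coefficient ΣK = 2·0.51 = 1.02.
ΔP = [f·L/D + ΣK]·(ρV²/2) = [0.02208·3.8/0.362 + 1.02]·(1190·0.2429²/2) = [0.2318 + 1.02]·35.11 = 43.95 Pa.
Head loss h_f = ΔP/(ρg) = 43.95/(1190·9.81) = 0.00376 m.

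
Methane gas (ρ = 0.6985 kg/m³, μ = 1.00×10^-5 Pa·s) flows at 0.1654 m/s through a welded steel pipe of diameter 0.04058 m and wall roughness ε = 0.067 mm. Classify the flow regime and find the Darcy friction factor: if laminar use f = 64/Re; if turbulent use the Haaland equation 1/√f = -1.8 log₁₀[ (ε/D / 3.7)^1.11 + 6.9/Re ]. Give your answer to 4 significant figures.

f ≈ 0.1365

Re = ρVD/μ = 0.6985·0.1654·0.04058/1e-05 = 468.8.
Re < 2300 → laminar, so f = 64/Re = 0.1365 (roughness is irrelevant in laminar flow).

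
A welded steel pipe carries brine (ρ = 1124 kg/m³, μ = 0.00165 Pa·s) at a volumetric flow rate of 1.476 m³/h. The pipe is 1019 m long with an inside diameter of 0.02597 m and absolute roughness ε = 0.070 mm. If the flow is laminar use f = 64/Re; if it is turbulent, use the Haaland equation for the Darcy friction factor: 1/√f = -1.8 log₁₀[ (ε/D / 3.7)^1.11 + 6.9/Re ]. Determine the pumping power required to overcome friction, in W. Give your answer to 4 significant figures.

Q = 1.476 m³/h = 1.476/3600 = 0.00041 m³/s.
Cross-sectional area A = πD²/4 = π(0.02597)²/4 = 0.0005297 m²; mean velocity V = Q/A = 0.00041/0.0005297 = 0.774 m/s.
Reynolds number Re = ρVD/μ = 1124 · 0.774 · 0.02597 / 0.00165 = 1.369e+04.
Re > 4000 → turbulent. Relative roughness ε/D = 7e-05/0.02597 = 0.0027. Haaland: 1/√f = -1.8 log₁₀[(0.0027/3.7)^1.11 + 6.9/1.369e+04] = -1.8 log₁₀[0.000329 + 0.000504] = 5.543, so f = 0.03255.
Darcy-Weisbach: ΔP = f(L/D)(ρV²/2) = 0.03255·(1019/0.02597)·(1124·0.774²/2) = 0.03255·3.924e+04·336.7 = 4.3e+05 Pa.
Pumping power P = QΔP = 0.00041·4.3e+05 = 176.30 W = 176.3 W.

P ≈ 176.3 W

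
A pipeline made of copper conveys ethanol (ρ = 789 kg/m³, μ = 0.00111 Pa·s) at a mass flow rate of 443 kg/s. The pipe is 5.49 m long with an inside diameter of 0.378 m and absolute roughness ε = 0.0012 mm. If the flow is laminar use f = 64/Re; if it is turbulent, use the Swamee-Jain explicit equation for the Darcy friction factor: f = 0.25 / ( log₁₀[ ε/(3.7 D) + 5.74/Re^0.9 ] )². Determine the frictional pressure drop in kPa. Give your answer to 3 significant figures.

ΔP ≈ 1.60 kPa

A = πD²/4 = π(0.378)²/4 = 0.1122 m²; mean velocity V = ṁ/(ρA) = 443/(789 · 0.1122) = 5.003 m/s.
Reynolds number Re = ρVD/μ = 789 · 5.003 · 0.378 / 0.00111 = 1.344e+06.
Re > 4000 → turbulent. Relative roughness ε/D = 1.2e-06/0.378 = 3.17e-06. Swamee-Jain: f = 0.25/(log₁₀[3.17e-06/3.7 + 5.74/1.344e+06^0.9])² = 0.25/(log₁₀[8.58e-07 + 1.75e-05])² = 0.25/(-4.736)² = 0.01115.
Darcy-Weisbach: ΔP = f(L/D)(ρV²/2) = 0.01115·(5.49/0.378)·(789·5.003²/2) = 0.01115·14.52·9875 = 1599 Pa.
ΔP = 1599 Pa = 1.60 kPa.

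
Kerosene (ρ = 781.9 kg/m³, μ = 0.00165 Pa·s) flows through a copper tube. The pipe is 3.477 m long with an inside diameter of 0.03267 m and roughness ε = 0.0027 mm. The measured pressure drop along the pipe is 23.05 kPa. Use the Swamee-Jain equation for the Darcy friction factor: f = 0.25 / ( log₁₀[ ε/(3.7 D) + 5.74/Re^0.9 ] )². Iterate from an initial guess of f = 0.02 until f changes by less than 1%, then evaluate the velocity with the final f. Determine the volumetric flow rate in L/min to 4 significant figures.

Rearranging Darcy-Weisbach: V = √(2·ΔP·D/(f·L·ρ)). With ε/D = 2.7e-06/0.03267 = 8.26e-05, iterate starting from f = 0.02:
  f = 0.02 → V = √(2·2.305e+04·0.03267/(0.02·3.477·781.9)) = 5.263 m/s; Re = ρVD/μ = 8.148e+04; f → 0.01909
  f = 0.01909 → V = 5.387 m/s; Re = 8.34e+04; f → 0.019
Converged (Δf/f < 1%). With the final f = 0.019: V = √(2·2.305e+04·0.03267/(0.019·3.477·781.9)) = 5.399 m/s.
Q = V·A = 5.399·(π/4·0.03267²) = 0.004526 m³/s = 271.6 L/min.

Q ≈ 271.6 L/min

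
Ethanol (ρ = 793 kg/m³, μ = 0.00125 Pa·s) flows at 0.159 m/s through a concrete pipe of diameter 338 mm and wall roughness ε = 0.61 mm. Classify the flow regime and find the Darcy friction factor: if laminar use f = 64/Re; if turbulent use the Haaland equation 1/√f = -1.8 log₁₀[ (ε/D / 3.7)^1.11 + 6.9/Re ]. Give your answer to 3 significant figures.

f ≈ 0.0270

Re = ρVD/μ = 793·0.159·0.338/0.00125 = 3.409e+04.
Re > 4000 → turbulent. ε/D = 0.00061/0.338 = 0.0018; Haaland: 1/√f = -1.8 log₁₀[0.000211 + 0.000202] = 6.091, so f = 0.02695.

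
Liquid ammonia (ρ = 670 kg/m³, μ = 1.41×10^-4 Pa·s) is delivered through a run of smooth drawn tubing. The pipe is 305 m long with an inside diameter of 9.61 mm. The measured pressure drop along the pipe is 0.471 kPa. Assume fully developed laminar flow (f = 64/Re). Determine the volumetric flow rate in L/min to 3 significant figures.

Q ≈ 0.138 L/min

For laminar flow, f = 64/Re with Re = ρVD/μ, so Darcy-Weisbach reduces to ΔP = 32μLV/D². Solving for V: V = ΔP·D²/(32μL) = 471·(0.00961)²/(32·0.000141·305) = 0.03161 m/s.
Check: Re = ρVD/μ = 670·0.03161·0.00961/0.000141 = 1443 < 2300, so the laminar assumption holds.
Q = V·A = 0.03161·(π/4·0.00961²) = 2.293e-06 m³/s = 0.138 L/min.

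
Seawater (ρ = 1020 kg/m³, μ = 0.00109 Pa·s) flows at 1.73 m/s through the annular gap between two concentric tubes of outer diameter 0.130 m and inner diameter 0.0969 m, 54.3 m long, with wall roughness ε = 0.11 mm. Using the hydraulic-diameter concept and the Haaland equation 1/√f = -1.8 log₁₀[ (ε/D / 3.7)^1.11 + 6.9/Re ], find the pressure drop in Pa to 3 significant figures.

ΔP ≈ 72500 Pa

Hydraulic diameter D_h = 4A/P = D_o - D_i = 0.13 - 0.0969 = 0.0331 m.
Re = ρVD_h/μ = 1020·1.73·0.0331/0.00109 = 5.359e+04.
ε/D_h = 0.00011/0.0331 = 0.00332; Haaland gives 1/√f = -1.8 log₁₀[0.000415+0.000129] = 5.876, so f = 0.02896.
ΔP = f(L/D_h)(ρV²/2) = 0.02896·54.3/0.0331·1526 = 7.252e+04 Pa.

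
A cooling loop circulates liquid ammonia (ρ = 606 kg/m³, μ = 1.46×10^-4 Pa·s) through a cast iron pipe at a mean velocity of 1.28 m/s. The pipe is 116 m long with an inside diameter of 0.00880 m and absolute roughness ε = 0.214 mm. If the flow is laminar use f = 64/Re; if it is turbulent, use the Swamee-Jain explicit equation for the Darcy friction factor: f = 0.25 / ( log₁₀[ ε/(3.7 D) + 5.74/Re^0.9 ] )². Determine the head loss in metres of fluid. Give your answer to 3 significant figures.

h_f ≈ 59.0 m

Reynolds number Re = ρVD/μ = 606 · 1.28 · 0.0088 / 0.000146 = 4.675e+04.
Re > 4000 → turbulent. Relative roughness ε/D = 0.000214/0.0088 = 0.0243. Swamee-Jain: f = 0.25/(log₁₀[0.0243/3.7 + 5.74/4.675e+04^0.9])² = 0.25/(log₁₀[0.00657 + 0.00036])² = 0.25/(-2.159)² = 0.05363.
Darcy-Weisbach: ΔP = f(L/D)(ρV²/2) = 0.05363·(116/0.0088)·(606·1.28²/2) = 0.05363·1.318e+04·496.4 = 3.509e+05 Pa.
Head loss h_f = ΔP/(ρg) = 3.509e+05/(606·9.81) = 59.0 m.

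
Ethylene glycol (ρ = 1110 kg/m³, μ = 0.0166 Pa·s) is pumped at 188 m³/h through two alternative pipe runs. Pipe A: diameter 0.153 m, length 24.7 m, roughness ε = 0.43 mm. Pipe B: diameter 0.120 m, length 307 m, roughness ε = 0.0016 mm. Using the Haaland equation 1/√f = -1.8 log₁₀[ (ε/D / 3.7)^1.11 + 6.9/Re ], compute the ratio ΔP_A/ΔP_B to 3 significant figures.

ΔP_A/ΔP_B ≈ 0.0317

Pipe A: V = Q/A = 0.05222/0.01839 = 2.84 m/s; Re = 2.906e+04; ε/D = 0.00281; Haaland → f = 0.02949; ΔP_A = f(L/D)(ρV²/2) = 2.132e+04 Pa.
Pipe B: V = Q/A = 0.05222/0.01131 = 4.617 m/s; Re = 3.705e+04; ε/D = 1.33e-05; Haaland → f = 0.02221; ΔP_B = f(L/D)(ρV²/2) = 6.724e+05 Pa.
ΔP_A/ΔP_B = 2.132e+04/6.724e+05 = 0.0317.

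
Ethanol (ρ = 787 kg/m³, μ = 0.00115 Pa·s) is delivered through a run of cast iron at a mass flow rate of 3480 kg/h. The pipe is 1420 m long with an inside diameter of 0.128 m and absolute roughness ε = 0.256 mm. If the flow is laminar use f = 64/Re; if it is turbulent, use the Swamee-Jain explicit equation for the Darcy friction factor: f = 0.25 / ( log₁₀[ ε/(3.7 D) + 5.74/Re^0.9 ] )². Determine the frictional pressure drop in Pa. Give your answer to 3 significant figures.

ṁ = 3480 kg/h = 3480/3600 = 0.9667 kg/s.
A = πD²/4 = π(0.128)²/4 = 0.01287 m²; mean velocity V = ṁ/(ρA) = 0.9667/(787 · 0.01287) = 0.09545 m/s.
Reynolds number Re = ρVD/μ = 787 · 0.09545 · 0.128 / 0.00115 = 8361.
Re > 4000 → turbulent. Relative roughness ε/D = 0.000256/0.128 = 0.002. Swamee-Jain: f = 0.25/(log₁₀[0.002/3.7 + 5.74/8361^0.9])² = 0.25/(log₁₀[0.000541 + 0.00169])² = 0.25/(-2.651)² = 0.03558.
Darcy-Weisbach: ΔP = f(L/D)(ρV²/2) = 0.03558·(1420/0.128)·(787·0.09545²/2) = 0.03558·1.109e+04·3.585 = 1415 Pa.

ΔP ≈ 1420 Pa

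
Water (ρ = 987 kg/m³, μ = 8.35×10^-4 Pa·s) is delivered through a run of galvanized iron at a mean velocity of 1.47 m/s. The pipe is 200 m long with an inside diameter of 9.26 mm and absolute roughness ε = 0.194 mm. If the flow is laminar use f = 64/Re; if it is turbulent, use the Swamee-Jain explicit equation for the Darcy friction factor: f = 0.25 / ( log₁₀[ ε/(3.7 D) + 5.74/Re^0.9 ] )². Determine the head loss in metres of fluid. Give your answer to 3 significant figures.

h_f ≈ 125 m

Reynolds number Re = ρVD/μ = 987 · 1.47 · 0.00926 / 0.000835 = 1.609e+04.
Re > 4000 → turbulent. Relative roughness ε/D = 0.000194/0.00926 = 0.021. Swamee-Jain: f = 0.25/(log₁₀[0.021/3.7 + 5.74/1.609e+04^0.9])² = 0.25/(log₁₀[0.00566 + 0.00094])² = 0.25/(-2.18)² = 0.05259.
Darcy-Weisbach: ΔP = f(L/D)(ρV²/2) = 0.05259·(200/0.00926)·(987·1.47²/2) = 0.05259·2.16e+04·1066 = 1.211e+06 Pa.
Head loss h_f = ΔP/(ρg) = 1.211e+06/(987·9.81) = 125 m.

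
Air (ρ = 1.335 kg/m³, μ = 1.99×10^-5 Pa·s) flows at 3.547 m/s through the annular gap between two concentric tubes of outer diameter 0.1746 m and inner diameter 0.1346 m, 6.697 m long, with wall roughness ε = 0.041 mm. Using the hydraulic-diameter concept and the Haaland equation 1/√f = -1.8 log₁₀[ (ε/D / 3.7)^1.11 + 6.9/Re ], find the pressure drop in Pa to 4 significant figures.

Hydraulic diameter D_h = 4A/P = D_o - D_i = 0.1746 - 0.1346 = 0.04 m.
Re = ρVD_h/μ = 1.335·3.547·0.04/1.99e-05 = 9518.
ε/D_h = 4.1e-05/0.04 = 0.00102; Haaland gives 1/√f = -1.8 log₁₀[0.000113+0.000725] = 5.539, so f = 0.0326.
ΔP = f(L/D_h)(ρV²/2) = 0.0326·6.697/0.04·8.398 = 45.83 Pa.

ΔP ≈ 45.83 Pa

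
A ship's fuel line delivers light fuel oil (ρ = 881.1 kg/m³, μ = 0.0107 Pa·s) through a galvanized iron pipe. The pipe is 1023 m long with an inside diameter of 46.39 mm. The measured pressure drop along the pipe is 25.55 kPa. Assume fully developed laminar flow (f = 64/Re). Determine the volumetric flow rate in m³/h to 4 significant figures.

Q ≈ 0.9551 m³/h

For laminar flow, f = 64/Re with Re = ρVD/μ, so Darcy-Weisbach reduces to ΔP = 32μLV/D². Solving for V: V = ΔP·D²/(32μL) = 2.555e+04·(0.04639)²/(32·0.0107·1023) = 0.157 m/s.
Check: Re = ρVD/μ = 881.1·0.157·0.04639/0.0107 = 599.6 < 2300, so the laminar assumption holds.
Q = V·A = 0.157·(π/4·0.04639²) = 0.0002653 m³/s = 0.9551 m³/h.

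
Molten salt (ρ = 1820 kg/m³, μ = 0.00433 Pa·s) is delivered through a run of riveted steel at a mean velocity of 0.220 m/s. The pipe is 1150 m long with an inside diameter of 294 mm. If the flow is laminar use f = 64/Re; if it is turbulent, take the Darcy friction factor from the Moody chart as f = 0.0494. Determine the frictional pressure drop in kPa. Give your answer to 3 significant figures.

Reynolds number Re = ρVD/μ = 1820 · 0.22 · 0.294 / 0.00433 = 2.719e+04.
Re > 4000 → turbulent; use the Moody-chart value f = 0.0494.
Darcy-Weisbach: ΔP = f(L/D)(ρV²/2) = 0.0494·(1150/0.294)·(1820·0.22²/2) = 0.0494·3912·44.04 = 8511 Pa.
ΔP = 8511 Pa = 8.51 kPa.

ΔP ≈ 8.51 kPa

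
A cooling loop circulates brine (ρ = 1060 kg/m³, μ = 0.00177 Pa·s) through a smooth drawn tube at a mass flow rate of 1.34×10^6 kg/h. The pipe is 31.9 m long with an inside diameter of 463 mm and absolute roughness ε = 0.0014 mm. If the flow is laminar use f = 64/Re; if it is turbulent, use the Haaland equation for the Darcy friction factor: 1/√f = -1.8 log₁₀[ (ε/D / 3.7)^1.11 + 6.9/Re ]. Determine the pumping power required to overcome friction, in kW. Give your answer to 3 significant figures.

ṁ = 1.34×10^6 kg/h = 1.34×10^6/3600 = 372.2 kg/s.
A = πD²/4 = π(0.463)²/4 = 0.1684 m²; mean velocity V = ṁ/(ρA) = 372.2/(1060 · 0.1684) = 2.086 m/s.
Reynolds number Re = ρVD/μ = 1060 · 2.086 · 0.463 / 0.00177 = 5.783e+05.
Re > 4000 → turbulent. Relative roughness ε/D = 1.4e-06/0.463 = 3.02e-06. Haaland: 1/√f = -1.8 log₁₀[(3.02e-06/3.7)^1.11 + 6.9/5.783e+05] = -1.8 log₁₀[1.75e-07 + 1.19e-05] = 8.851, so f = 0.01277.
Darcy-Weisbach: ΔP = f(L/D)(ρV²/2) = 0.01277·(31.9/0.463)·(1060·2.086²/2) = 0.01277·68.9·2305 = 2028 Pa.
Q = ṁ/ρ = 372.2/1060 = 0.3512 m³/s.
Pumping power P = QΔP = 0.3512·2028 = 712.1 W = 0.712 kW.

P ≈ 0.712 kW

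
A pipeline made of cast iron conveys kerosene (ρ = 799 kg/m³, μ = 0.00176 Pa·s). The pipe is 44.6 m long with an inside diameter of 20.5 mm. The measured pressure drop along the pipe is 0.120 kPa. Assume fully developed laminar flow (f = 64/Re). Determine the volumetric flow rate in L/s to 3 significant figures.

For laminar flow, f = 64/Re with Re = ρVD/μ, so Darcy-Weisbach reduces to ΔP = 32μLV/D². Solving for V: V = ΔP·D²/(32μL) = 120·(0.0205)²/(32·0.00176·44.6) = 0.02008 m/s.
Check: Re = ρVD/μ = 799·0.02008·0.0205/0.00176 = 186.8 < 2300, so the laminar assumption holds.
Q = V·A = 0.02008·(π/4·0.0205²) = 6.627e-06 m³/s = 0.00663 L/s.

Q ≈ 0.00663 L/s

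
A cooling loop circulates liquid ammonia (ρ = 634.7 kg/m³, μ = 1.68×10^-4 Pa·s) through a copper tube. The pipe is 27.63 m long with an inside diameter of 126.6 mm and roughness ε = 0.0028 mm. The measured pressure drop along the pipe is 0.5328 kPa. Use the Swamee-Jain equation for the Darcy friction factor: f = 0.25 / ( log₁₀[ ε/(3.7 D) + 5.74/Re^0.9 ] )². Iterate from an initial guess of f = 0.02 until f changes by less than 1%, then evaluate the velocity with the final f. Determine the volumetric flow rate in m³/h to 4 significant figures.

Rearranging Darcy-Weisbach: V = √(2·ΔP·D/(f·L·ρ)). With ε/D = 2.8e-06/0.1266 = 2.21e-05, iterate starting from f = 0.02:
  f = 0.02 → V = √(2·532.8·0.1266/(0.02·27.63·634.7)) = 0.6202 m/s; Re = ρVD/μ = 2.966e+05; f → 0.01466
  f = 0.01466 → V = 0.7244 m/s; Re = 3.465e+05; f → 0.01427
  f = 0.01427 → V = 0.7341 m/s; Re = 3.511e+05; f → 0.01424
Converged (Δf/f < 1%). With the final f = 0.01424: V = √(2·532.8·0.1266/(0.01424·27.63·634.7)) = 0.735 m/s.
Q = V·A = 0.735·(π/4·0.1266²) = 0.009252 m³/s = 33.31 m³/h.

Q ≈ 33.31 m³/h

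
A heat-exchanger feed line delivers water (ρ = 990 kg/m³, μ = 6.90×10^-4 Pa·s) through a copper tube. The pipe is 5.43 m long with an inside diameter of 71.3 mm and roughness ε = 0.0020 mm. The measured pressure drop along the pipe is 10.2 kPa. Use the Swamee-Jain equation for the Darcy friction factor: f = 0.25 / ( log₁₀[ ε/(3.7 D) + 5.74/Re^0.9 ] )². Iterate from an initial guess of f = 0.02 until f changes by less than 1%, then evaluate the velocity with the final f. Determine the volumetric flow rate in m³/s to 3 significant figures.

Rearranging Darcy-Weisbach: V = √(2·ΔP·D/(f·L·ρ)). With ε/D = 2e-06/0.0713 = 2.81e-05, iterate starting from f = 0.02:
  f = 0.02 → V = √(2·1.02e+04·0.0713/(0.02·5.43·990)) = 3.678 m/s; Re = ρVD/μ = 3.763e+05; f → 0.01415
  f = 0.01415 → V = 4.373 m/s; Re = 4.473e+05; f → 0.01376
  f = 0.01376 → V = 4.434 m/s; Re = 4.536e+05; f → 0.01373
Converged (Δf/f < 1%). With the final f = 0.01373: V = √(2·1.02e+04·0.0713/(0.01373·5.43·990)) = 4.439 m/s.
Q = V·A = 4.439·(π/4·0.0713²) = 0.01772 m³/s = 0.0177 m³/s.

Q ≈ 0.0177 m³/s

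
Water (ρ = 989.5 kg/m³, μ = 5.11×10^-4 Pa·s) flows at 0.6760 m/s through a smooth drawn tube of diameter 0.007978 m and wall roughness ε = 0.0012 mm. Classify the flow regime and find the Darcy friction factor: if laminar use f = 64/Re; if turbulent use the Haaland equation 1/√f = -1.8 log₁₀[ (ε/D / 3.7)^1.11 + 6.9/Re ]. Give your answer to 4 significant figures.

Re = ρVD/μ = 989.5·0.676·0.007978/0.000511 = 1.044e+04.
Re > 4000 → turbulent. ε/D = 1.2e-06/0.007978 = 0.00015; Haaland: 1/√f = -1.8 log₁₀[1.34e-05 + 0.000661] = 5.708, so f = 0.03069.

f ≈ 0.03069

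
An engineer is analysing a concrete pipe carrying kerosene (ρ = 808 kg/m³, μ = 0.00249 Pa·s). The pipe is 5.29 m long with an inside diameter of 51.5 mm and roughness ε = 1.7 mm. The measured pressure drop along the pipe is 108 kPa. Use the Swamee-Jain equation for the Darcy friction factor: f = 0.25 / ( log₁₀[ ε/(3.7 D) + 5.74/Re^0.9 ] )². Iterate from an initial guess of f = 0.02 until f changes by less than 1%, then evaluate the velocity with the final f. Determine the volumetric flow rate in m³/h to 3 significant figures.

Q ≈ 49.4 m³/h

Rearranging Darcy-Weisbach: V = √(2·ΔP·D/(f·L·ρ)). With ε/D = 0.0017/0.0515 = 0.033, iterate starting from f = 0.02:
  f = 0.02 → V = √(2·1.08e+05·0.0515/(0.02·5.29·808)) = 11.41 m/s; Re = ρVD/μ = 1.906e+05; f → 0.0598
  f = 0.0598 → V = 6.597 m/s; Re = 1.102e+05; f → 0.05998
Converged (Δf/f < 1%). With the final f = 0.05998: V = √(2·1.08e+05·0.0515/(0.05998·5.29·808)) = 6.587 m/s.
Q = V·A = 6.587·(π/4·0.0515²) = 0.01372 m³/s = 49.4 m³/h.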